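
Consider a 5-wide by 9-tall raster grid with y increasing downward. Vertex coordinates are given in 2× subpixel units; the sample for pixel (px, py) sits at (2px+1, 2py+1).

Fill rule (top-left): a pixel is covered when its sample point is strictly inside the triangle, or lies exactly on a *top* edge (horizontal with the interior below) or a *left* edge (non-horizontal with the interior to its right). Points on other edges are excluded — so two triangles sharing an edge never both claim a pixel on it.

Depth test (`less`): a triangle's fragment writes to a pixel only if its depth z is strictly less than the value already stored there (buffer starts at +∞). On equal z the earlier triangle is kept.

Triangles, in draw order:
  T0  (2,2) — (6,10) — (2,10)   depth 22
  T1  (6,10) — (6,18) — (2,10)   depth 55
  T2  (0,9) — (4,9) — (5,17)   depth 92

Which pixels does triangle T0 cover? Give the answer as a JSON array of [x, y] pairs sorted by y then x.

T0:
  2·area = 32
  edge (2, 2)→(6, 10): d=(4,8) right/bottom  bias=-1
  edge (6, 10)→(2, 10): d=(-4,0) right/bottom  bias=-1
  edge (2, 10)→(2, 2): d=(0,-8) top-left  bias=+0
    (1,2)@(3, 5): e=[4,20,8] → #
    (2,2)@(5, 5): e=[-12,20,24] → ·
    (1,3)@(3, 7): e=[12,12,8] → #
    (2,3)@(5, 7): e=[-4,12,24] → ·
    (1,4)@(3, 9): e=[20,4,8] → #
    (2,4)@(5, 9): e=[4,4,24] → #
    (3,4)@(7, 9): e=[-12,4,40] → ·
    (1,5)@(3, 11): e=[28,-4,8] → ·
    (2,5)@(5, 11): e=[12,-4,24] → ·
  covered (4 px):
    · · · · ·
    · · · · ·
    · # · · ·
    · # · · ·
    · # # · ·
    · · · · ·
    · · · · ·
    · · · · ·
    · · · · ·
T1:
  2·area = 32
  edge (6, 10)→(6, 18): d=(0,8) right/bottom  bias=-1
  edge (6, 18)→(2, 10): d=(-4,-8) top-left  bias=+0
  edge (2, 10)→(6, 10): d=(4,0) top-left  bias=+0
    (1,5)@(3, 11): e=[24,4,4] → #
    (2,5)@(5, 11): e=[8,20,4] → #
    (3,5)@(7, 11): e=[-8,36,4] → ·
    (1,6)@(3, 13): e=[24,-4,12] → ·
    (2,6)@(5, 13): e=[8,12,12] → #
    (3,6)@(7, 13): e=[-8,28,12] → ·
    (2,7)@(5, 15): e=[8,4,20] → #
    (3,7)@(7, 15): e=[-8,20,20] → ·
    (2,8)@(5, 17): e=[8,-4,28] → ·
  covered (4 px):
    · · · · ·
    · · · · ·
    · · · · ·
    · · · · ·
    · · · · ·
    · # # · ·
    · · # · ·
    · · # · ·
    · · · · ·
T2:
  2·area = 32
  edge (0, 9)→(4, 9): d=(4,0) top-left  bias=+0
  edge (4, 9)→(5, 17): d=(1,8) right/bottom  bias=-1
  edge (5, 17)→(0, 9): d=(-5,-8) top-left  bias=+0
    (1,0)@(3, 1): e=[-32,0,64] → ·  [on edge]
    (0,4)@(1, 9): e=[0,24,8] → #  [on edge]
    (1,4)@(3, 9): e=[0,8,24] → #  [on edge]
    (2,4)@(5, 9): e=[0,-8,40] → ·  [on edge]
    (3,4)@(7, 9): e=[0,-24,56] → ·  [on edge]
    (4,4)@(9, 9): e=[0,-40,72] → ·  [on edge]
    (0,5)@(1, 11): e=[8,26,-2] → ·
    (1,5)@(3, 11): e=[8,10,14] → #
    (2,5)@(5, 11): e=[8,-6,30] → ·
    (1,6)@(3, 13): e=[16,12,4] → #
    (2,6)@(5, 13): e=[16,-4,20] → ·
    (1,7)@(3, 15): e=[24,14,-6] → ·
    (2,8)@(5, 17): e=[32,0,0] → ·  [on edge]
  covered (4 px):
    · · · · ·
    · · · · ·
    · · · · ·
    · · · · ·
    # # · · ·
    · # · · ·
    · # · · ·
    · · · · ·
    · · · · ·

Answer: [[1,2],[1,3],[1,4],[2,4]]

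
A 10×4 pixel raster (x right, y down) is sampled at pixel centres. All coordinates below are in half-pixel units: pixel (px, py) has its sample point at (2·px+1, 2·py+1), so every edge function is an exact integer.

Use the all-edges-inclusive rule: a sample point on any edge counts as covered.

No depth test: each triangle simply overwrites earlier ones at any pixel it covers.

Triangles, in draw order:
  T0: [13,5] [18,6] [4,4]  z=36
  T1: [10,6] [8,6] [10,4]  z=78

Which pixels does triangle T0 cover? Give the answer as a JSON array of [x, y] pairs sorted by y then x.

T0:
  2·area = 4
  edge (13, 5)→(18, 6): d=(5,1) inclusive
  edge (18, 6)→(4, 4): d=(-14,-2) inclusive
  edge (4, 4)→(13, 5): d=(9,1) inclusive
    (1,1)@(3, 3): e=[0,12,-8] → ·  [on edge]
    (5,2)@(11, 5): e=[2,0,2] → █  [on edge]
    (6,2)@(13, 5): e=[0,4,0] → █  [on edge]
    (7,2)@(15, 5): e=[-2,8,-2] → ·
    (5,3)@(11, 7): e=[12,-28,20] → ·
    (6,3)@(13, 7): e=[10,-24,18] → ·
  covered (2 px):
    · · · · · · · · · ·
    · · · · · · · · · ·
    · · · · · █ █ · · ·
    · · · · · · · · · ·
T1:
  2·area = 4
  edge (10, 6)→(8, 6): d=(-2,0) inclusive
  edge (8, 6)→(10, 4): d=(2,-2) inclusive
  edge (10, 4)→(10, 6): d=(0,2) inclusive
    (6,0)@(13, 1): e=[10,0,-6] → ·  [on edge]
    (5,1)@(11, 3): e=[6,0,-2] → ·  [on edge]
    (4,2)@(9, 5): e=[2,0,2] → █  [on edge]
    (5,2)@(11, 5): e=[2,4,-2] → ·
    (3,3)@(7, 7): e=[-2,0,6] → ·  [on edge]
    (4,3)@(9, 7): e=[-2,4,2] → ·
  covered (1 px):
    · · · · · · · · · ·
    · · · · · · · · · ·
    · · · · █ · · · · ·
    · · · · · · · · · ·

Final: [[5,2],[6,2]]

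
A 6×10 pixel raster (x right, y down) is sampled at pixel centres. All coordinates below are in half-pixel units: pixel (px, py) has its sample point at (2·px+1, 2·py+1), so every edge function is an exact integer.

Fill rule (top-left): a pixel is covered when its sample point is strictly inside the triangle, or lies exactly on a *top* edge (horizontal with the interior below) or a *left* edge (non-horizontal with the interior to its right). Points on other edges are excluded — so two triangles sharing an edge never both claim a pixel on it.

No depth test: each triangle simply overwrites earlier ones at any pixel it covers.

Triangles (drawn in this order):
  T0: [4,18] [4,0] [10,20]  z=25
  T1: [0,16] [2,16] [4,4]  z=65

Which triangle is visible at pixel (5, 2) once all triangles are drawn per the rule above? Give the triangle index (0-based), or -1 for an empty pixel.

T0:
  2·area = 108
  edge (4, 18)→(4, 0): d=(0,-18) top-left  bias=+0
  edge (4, 0)→(10, 20): d=(6,20) right/bottom  bias=-1
  edge (10, 20)→(4, 18): d=(-6,-2) top-left  bias=+0
    (2,2)@(5, 5): e=[18,10,80] → #
    (3,2)@(7, 5): e=[54,-30,84] → ·
    (2,3)@(5, 7): e=[18,22,68] → #
    (3,3)@(7, 7): e=[54,-18,72] → ·
    (2,4)@(5, 9): e=[18,34,56] → #
    (3,4)@(7, 9): e=[54,-6,60] → ·
    (2,5)@(5, 11): e=[18,46,44] → #
    (3,5)@(7, 11): e=[54,6,48] → #
    (4,5)@(9, 11): e=[90,-34,52] → ·
    (2,6)@(5, 13): e=[18,58,32] → #
    (4,6)@(9, 13): e=[90,-22,40] → ·
    (2,7)@(5, 15): e=[18,70,20] → #
    (0,8)@(1, 17): e=[-54,162,0] → ·  [on edge]
    (3,9)@(7, 19): e=[54,54,0] → #  [on edge]
  covered (14 px):
    · · · · · ·
    · · · · · ·
    · · # · · ·
    · · # · · ·
    · · # · · ·
    · · # # · ·
    · · # # · ·
    · · # # · ·
    · · # # # ·
    · · · # # ·
T1:
  2·area = 24  (B↔C swapped to make it positive)
  edge (0, 16)→(4, 4): d=(4,-12) top-left  bias=+0
  edge (4, 4)→(2, 16): d=(-2,12) right/bottom  bias=-1
  edge (2, 16)→(0, 16): d=(-2,0) right/bottom  bias=-1
    (2,0)@(5, 1): e=[0,-6,30] → ·  [on edge]
    (1,3)@(3, 7): e=[0,6,18] → #  [on edge]
    (2,3)@(5, 7): e=[24,-18,18] → ·
    (1,4)@(3, 9): e=[8,2,14] → #
    (2,4)@(5, 9): e=[32,-22,14] → ·
    (1,5)@(3, 11): e=[16,-2,10] → ·
    (0,6)@(1, 13): e=[0,18,6] → #  [on edge]
    (1,6)@(3, 13): e=[24,-6,6] → ·
    (0,7)@(1, 15): e=[8,14,2] → #
    (1,7)@(3, 15): e=[32,-10,2] → ·
    (0,8)@(1, 17): e=[16,10,-2] → ·
  covered (4 px):
    · · · · · ·
    · · · · · ·
    · · · · · ·
    · # · · · ·
    · # · · · ·
    · · · · · ·
    # · · · · ·
    # · · · · ·
    · · · · · ·
    · · · · · ·

Z-buffer (winner per pixel, '.' = empty):
  . . . . . .
  . . . . . .
  . . 0 . . .
  . 1 0 . . .
  . 1 0 . . .
  . . 0 0 . .
  1 . 0 0 . .
  1 . 0 0 . .
  . . 0 0 0 .
  . . . 0 0 .

Result: -1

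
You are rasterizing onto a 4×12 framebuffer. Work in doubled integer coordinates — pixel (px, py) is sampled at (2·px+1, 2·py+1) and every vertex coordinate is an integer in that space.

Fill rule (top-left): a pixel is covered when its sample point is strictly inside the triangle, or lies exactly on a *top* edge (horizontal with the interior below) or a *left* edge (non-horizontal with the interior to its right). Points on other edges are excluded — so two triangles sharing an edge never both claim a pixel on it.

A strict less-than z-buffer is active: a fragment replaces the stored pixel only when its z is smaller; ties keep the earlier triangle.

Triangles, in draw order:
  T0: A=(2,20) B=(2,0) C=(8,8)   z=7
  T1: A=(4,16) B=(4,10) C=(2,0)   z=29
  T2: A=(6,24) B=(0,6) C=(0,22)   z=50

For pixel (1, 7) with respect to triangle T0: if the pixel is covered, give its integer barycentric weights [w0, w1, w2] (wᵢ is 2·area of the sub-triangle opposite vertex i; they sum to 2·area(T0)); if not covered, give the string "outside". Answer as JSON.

T0:
  2·area = 120
  edge (2, 20)→(2, 0): d=(0,-20) top-left  bias=+0
  edge (2, 0)→(8, 8): d=(6,8) right/bottom  bias=-1
  edge (8, 8)→(2, 20): d=(-6,12) right/bottom  bias=-1
    (1,1)@(3, 3): e=[20,10,90] → X
    (2,1)@(5, 3): e=[60,-6,66] → .
    (1,2)@(3, 5): e=[20,22,78] → X
    (2,2)@(5, 5): e=[60,6,54] → X
    (3,2)@(7, 5): e=[100,-10,30] → .
    (1,3)@(3, 7): e=[20,34,66] → X
    (3,3)@(7, 7): e=[100,2,18] → X
    (1,4)@(3, 9): e=[20,46,54] → X
    (1,5)@(3, 11): e=[20,58,42] → X
    (3,5)@(7, 11): e=[100,26,-6] → .
    (1,6)@(3, 13): e=[20,70,30] → X
    (3,6)@(7, 13): e=[100,38,-18] → .
  covered (15 px):
    . . . .
    . X . .
    . X X .
    . X X X
    . X X X
    . X X .
    . X X .
    . X . .
    . X . .
    . . . .
    . . . .
    . . . .
T1:
  2·area = 12  (B↔C swapped to make it positive)
  edge (4, 16)→(2, 0): d=(-2,-16) top-left  bias=+0
  edge (2, 0)→(4, 10): d=(2,10) right/bottom  bias=-1
  edge (4, 10)→(4, 16): d=(0,6) right/bottom  bias=-1
    (1,2)@(3, 5): e=[6,0,6] → .  [on edge]
    (1,3)@(3, 7): e=[2,4,6] → X
    (2,3)@(5, 7): e=[34,-16,-6] → .
    (1,4)@(3, 9): e=[-2,8,6] → .
    (2,7)@(5, 15): e=[18,0,-6] → .  [on edge]
  covered (1 px):
    . . . .
    . . . .
    . . . .
    . X . .
    . . . .
    . . . .
    . . . .
    . . . .
    . . . .
    . . . .
    . . . .
    . . . .
T2:
  2·area = 96  (B↔C swapped to make it positive)
  edge (6, 24)→(0, 22): d=(-6,-2) top-left  bias=+0
  edge (0, 22)→(0, 6): d=(0,-16) top-left  bias=+0
  edge (0, 6)→(6, 24): d=(6,18) right/bottom  bias=-1
    (0,4)@(1, 9): e=[80,16,0] → .  [on edge]
    (0,5)@(1, 11): e=[68,16,12] → X
    (1,5)@(3, 11): e=[72,48,-24] → .
    (0,6)@(1, 13): e=[56,16,24] → X
    (1,6)@(3, 13): e=[60,48,-12] → .
    (0,7)@(1, 15): e=[44,16,36] → X
    (1,7)@(3, 15): e=[48,48,0] → .  [on edge]
    (0,8)@(1, 17): e=[32,16,48] → X
    (1,8)@(3, 17): e=[36,48,12] → X
    (2,8)@(5, 17): e=[40,80,-24] → .
    (0,9)@(1, 19): e=[20,16,60] → X
    (2,9)@(5, 19): e=[28,80,-12] → .
    (2,10)@(5, 21): e=[16,80,0] → .  [on edge]
    (1,11)@(3, 23): e=[0,48,48] → X  [on edge]
  covered (11 px):
    . . . .
    . . . .
    . . . .
    . . . .
    . . . .
    X . . .
    X . . .
    X . . .
    X X . .
    X X . .
    X X . .
    . X X .

Result: [82,18,20]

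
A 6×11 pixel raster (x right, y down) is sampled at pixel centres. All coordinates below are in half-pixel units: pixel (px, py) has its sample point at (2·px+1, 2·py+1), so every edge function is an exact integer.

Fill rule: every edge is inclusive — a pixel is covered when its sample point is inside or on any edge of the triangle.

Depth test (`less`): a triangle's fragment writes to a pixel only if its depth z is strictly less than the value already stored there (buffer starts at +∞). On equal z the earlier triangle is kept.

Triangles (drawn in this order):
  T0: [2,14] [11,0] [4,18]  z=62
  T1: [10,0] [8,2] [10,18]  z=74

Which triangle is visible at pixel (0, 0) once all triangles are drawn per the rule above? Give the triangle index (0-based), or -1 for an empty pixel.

T0:
  2·area = 64
  edge (2, 14)→(11, 0): d=(9,-14) inclusive
  edge (11, 0)→(4, 18): d=(-7,18) inclusive
  edge (4, 18)→(2, 14): d=(-2,-4) inclusive
    (4,2)@(9, 5): e=[17,1,46] → X
    (5,2)@(11, 5): e=[45,-35,54] → .
    (3,3)@(7, 7): e=[7,23,34] → X
    (4,3)@(9, 7): e=[35,-13,42] → .
    (3,4)@(7, 9): e=[25,9,30] → X
    (4,4)@(9, 9): e=[53,-27,38] → .
    (2,5)@(5, 11): e=[15,31,18] → X
    (3,5)@(7, 11): e=[43,-5,26] → .
    (1,6)@(3, 13): e=[5,53,6] → X
    (3,6)@(7, 13): e=[61,-19,22] → .
    (1,7)@(3, 15): e=[23,39,2] → X
    (3,7)@(7, 15): e=[79,-33,18] → .
  covered (8 px):
    . . . . . .
    . . . . . .
    . . . . X .
    . . . X . .
    . . . X . .
    . . X . . .
    . X X . . .
    . X X . . .
    . . . . . .
    . . . . . .
    . . . . . .
T1:
  2·area = 36  (B↔C swapped to make it positive)
  edge (10, 0)→(10, 18): d=(0,18) inclusive
  edge (10, 18)→(8, 2): d=(-2,-16) inclusive
  edge (8, 2)→(10, 0): d=(2,-2) inclusive
    (4,0)@(9, 1): e=[18,18,0] → X  [on edge]
    (5,0)@(11, 1): e=[-18,50,4] → .
    (3,1)@(7, 3): e=[54,-18,0] → .  [on edge]
    (4,1)@(9, 3): e=[18,14,4] → X
    (5,1)@(11, 3): e=[-18,46,8] → .
    (2,2)@(5, 5): e=[90,-54,0] → .  [on edge]
    (4,2)@(9, 5): e=[18,10,8] → X
    (5,2)@(11, 5): e=[-18,42,12] → .
    (1,3)@(3, 7): e=[126,-90,0] → .  [on edge]
    (4,3)@(9, 7): e=[18,6,12] → X
    (5,3)@(11, 7): e=[-18,38,16] → .
    (0,4)@(1, 9): e=[162,-126,0] → .  [on edge]
  covered (5 px):
    . . . . X .
    . . . . X .
    . . . . X .
    . . . . X .
    . . . . X .
    . . . . . .
    . . . . . .
    . . . . . .
    . . . . . .
    . . . . . .
    . . . . . .

Z-buffer (winner per pixel, '.' = empty):
  . . . . 1 .
  . . . . 1 .
  . . . . 0 .
  . . . 0 1 .
  . . . 0 1 .
  . . 0 . . .
  . 0 0 . . .
  . 0 0 . . .
  . . . . . .
  . . . . . .
  . . . . . .

Final: -1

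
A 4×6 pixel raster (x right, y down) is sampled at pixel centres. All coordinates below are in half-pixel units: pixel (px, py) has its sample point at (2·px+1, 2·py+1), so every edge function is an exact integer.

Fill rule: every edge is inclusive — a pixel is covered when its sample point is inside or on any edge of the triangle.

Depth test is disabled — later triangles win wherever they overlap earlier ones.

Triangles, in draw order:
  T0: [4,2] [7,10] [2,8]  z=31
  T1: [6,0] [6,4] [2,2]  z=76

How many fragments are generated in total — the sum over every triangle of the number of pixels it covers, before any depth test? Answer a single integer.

T0:
  2·area = 34
  edge (4, 2)→(7, 10): d=(3,8) inclusive
  edge (7, 10)→(2, 8): d=(-5,-2) inclusive
  edge (2, 8)→(4, 2): d=(2,-6) inclusive
    (1,2)@(3, 5): e=[17,17,0] → X  [on edge]
    (2,2)@(5, 5): e=[1,21,12] → X
    (3,2)@(7, 5): e=[-15,25,24] → .
    (1,3)@(3, 7): e=[23,7,4] → X
    (3,3)@(7, 7): e=[-9,15,28] → .
    (1,4)@(3, 9): e=[29,-3,8] → .
    (2,4)@(5, 9): e=[13,1,20] → X
    (3,4)@(7, 9): e=[-3,5,32] → .
    (0,5)@(1, 11): e=[51,-17,0] → .  [on edge]
    (2,5)@(5, 11): e=[19,-9,24] → .
  covered (5 px):
    . . . .
    . . . .
    . X X .
    . X X .
    . . X .
    . . . .
T1:
  2·area = 16
  edge (6, 0)→(6, 4): d=(0,4) inclusive
  edge (6, 4)→(2, 2): d=(-4,-2) inclusive
  edge (2, 2)→(6, 0): d=(4,-2) inclusive
    (2,0)@(5, 1): e=[4,10,2] → X
    (3,0)@(7, 1): e=[-4,14,6] → .
    (2,1)@(5, 3): e=[4,2,10] → X
    (3,1)@(7, 3): e=[-4,6,14] → .
    (2,2)@(5, 5): e=[4,-6,18] → .
  covered (2 px):
    . . X .
    . . X .
    . . . .
    . . . .
    . . . .
    . . . .

Answer: 7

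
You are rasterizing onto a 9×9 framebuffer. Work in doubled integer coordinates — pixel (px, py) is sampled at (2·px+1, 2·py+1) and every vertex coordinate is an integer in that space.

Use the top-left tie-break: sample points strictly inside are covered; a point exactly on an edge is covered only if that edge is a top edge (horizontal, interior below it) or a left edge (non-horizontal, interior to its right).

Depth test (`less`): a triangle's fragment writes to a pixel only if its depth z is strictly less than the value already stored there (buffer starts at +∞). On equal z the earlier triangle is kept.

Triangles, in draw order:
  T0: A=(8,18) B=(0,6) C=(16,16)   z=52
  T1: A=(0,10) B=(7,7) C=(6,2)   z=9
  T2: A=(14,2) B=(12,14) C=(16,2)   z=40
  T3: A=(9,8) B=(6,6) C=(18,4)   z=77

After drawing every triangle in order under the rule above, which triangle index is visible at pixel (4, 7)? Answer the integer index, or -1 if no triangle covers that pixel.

T0:
  2·area = 112
  edge (8, 18)→(0, 6): d=(-8,-12) top-left  bias=+0
  edge (0, 6)→(16, 16): d=(16,10) right/bottom  bias=-1
  edge (16, 16)→(8, 18): d=(-8,2) right/bottom  bias=-1
    (0,3)@(1, 7): e=[4,6,102] → #
    (1,3)@(3, 7): e=[28,-14,98] → ·
    (0,4)@(1, 9): e=[-12,38,86] → ·
    (1,4)@(3, 9): e=[12,18,82] → #
    (2,4)@(5, 9): e=[36,-2,78] → ·
    (1,5)@(3, 11): e=[-4,50,66] → ·
    (2,5)@(5, 11): e=[20,30,62] → #
    (3,5)@(7, 11): e=[44,10,58] → #
    (4,5)@(9, 11): e=[68,-10,54] → ·
    (2,6)@(5, 13): e=[4,62,46] → #
    (4,6)@(9, 13): e=[52,22,38] → #
    (5,6)@(11, 13): e=[76,2,34] → #
  covered (14 px):
    · · · · · · · · ·
    · · · · · · · · ·
    · · · · · · · · ·
    # · · · · · · · ·
    · # · · · · · · ·
    · · # # · · · · ·
    · · # # # # · · ·
    · · · # # # # · ·
    · · · · # # · · ·
T1:
  2·area = 38  (B↔C swapped to make it positive)
  edge (0, 10)→(6, 2): d=(6,-8) top-left  bias=+0
  edge (6, 2)→(7, 7): d=(1,5) right/bottom  bias=-1
  edge (7, 7)→(0, 10): d=(-7,3) right/bottom  bias=-1
    (2,2)@(5, 5): e=[10,8,20] → #
    (3,2)@(7, 5): e=[26,-2,14] → ·
    (1,3)@(3, 7): e=[6,20,12] → #
    (3,3)@(7, 7): e=[38,0,0] → ·  [on edge]
    (0,4)@(1, 9): e=[2,32,4] → #
    (1,4)@(3, 9): e=[18,22,-2] → ·
    (2,4)@(5, 9): e=[34,12,-8] → ·
    (0,5)@(1, 11): e=[14,34,-10] → ·
    (4,8)@(9, 17): e=[114,0,-76] → ·  [on edge]
  covered (4 px):
    · · · · · · · · ·
    · · · · · · · · ·
    · · # · · · · · ·
    · # # · · · · · ·
    # · · · · · · · ·
    · · · · · · · · ·
    · · · · · · · · ·
    · · · · · · · · ·
    · · · · · · · · ·
T2:
  2·area = 24  (B↔C swapped to make it positive)
  edge (14, 2)→(16, 2): d=(2,0) top-left  bias=+0
  edge (16, 2)→(12, 14): d=(-4,12) right/bottom  bias=-1
  edge (12, 14)→(14, 2): d=(2,-12) top-left  bias=+0
    (7,1)@(15, 3): e=[2,8,14] → #
    (8,1)@(17, 3): e=[2,-16,38] → ·
    (7,2)@(15, 5): e=[6,0,18] → ·  [on edge]
    (6,4)@(13, 9): e=[14,8,2] → #
    (7,4)@(15, 9): e=[14,-16,26] → ·
    (6,5)@(13, 11): e=[18,0,6] → ·  [on edge]
    (5,8)@(11, 17): e=[30,0,-6] → ·  [on edge]
  covered (2 px):
    · · · · · · · · ·
    · · · · · · · # ·
    · · · · · · · · ·
    · · · · · · · · ·
    · · · · · · # · ·
    · · · · · · · · ·
    · · · · · · · · ·
    · · · · · · · · ·
    · · · · · · · · ·
T3:
  2·area = 30
  edge (9, 8)→(6, 6): d=(-3,-2) top-left  bias=+0
  edge (6, 6)→(18, 4): d=(12,-2) top-left  bias=+0
  edge (18, 4)→(9, 8): d=(-9,4) right/bottom  bias=-1
    (6,2)@(13, 5): e=[17,2,11] → #
    (7,2)@(15, 5): e=[21,6,3] → #
    (8,2)@(17, 5): e=[25,10,-5] → ·
    (4,3)@(9, 7): e=[3,18,9] → #
    (5,3)@(11, 7): e=[7,22,1] → #
    (6,3)@(13, 7): e=[11,26,-7] → ·
    (7,3)@(15, 7): e=[15,30,-15] → ·
    (4,4)@(9, 9): e=[-3,42,-9] → ·
    (5,4)@(11, 9): e=[1,46,-17] → ·
  covered (4 px):
    · · · · · · · · ·
    · · · · · · · · ·
    · · · · · · # # ·
    · · · · # # · · ·
    · · · · · · · · ·
    · · · · · · · · ·
    · · · · · · · · ·
    · · · · · · · · ·
    · · · · · · · · ·

Z-buffer (winner per pixel, '.' = empty):
  . . . . . . . . .
  . . . . . . . 2 .
  . . 1 . . . 3 3 .
  0 1 1 . 3 3 . . .
  1 0 . . . . 2 . .
  . . 0 0 . . . . .
  . . 0 0 0 0 . . .
  . . . 0 0 0 0 . .
  . . . . 0 0 . . .

Answer: 0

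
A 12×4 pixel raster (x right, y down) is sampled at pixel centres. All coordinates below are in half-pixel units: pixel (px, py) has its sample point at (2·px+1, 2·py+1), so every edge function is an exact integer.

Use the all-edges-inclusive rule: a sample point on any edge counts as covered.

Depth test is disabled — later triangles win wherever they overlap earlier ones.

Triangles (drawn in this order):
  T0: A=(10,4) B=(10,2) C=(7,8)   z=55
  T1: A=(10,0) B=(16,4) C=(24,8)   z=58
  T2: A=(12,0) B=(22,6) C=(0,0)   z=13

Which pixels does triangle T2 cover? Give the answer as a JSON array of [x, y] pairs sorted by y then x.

T0:
  2·area = 6  (B↔C swapped to make it positive)
  edge (10, 4)→(7, 8): d=(-3,4) inclusive
  edge (7, 8)→(10, 2): d=(3,-6) inclusive
  edge (10, 2)→(10, 4): d=(0,2) inclusive
    (4,2)@(9, 5): e=[1,3,2] → █
    (5,2)@(11, 5): e=[-7,15,-2] → ·
    (4,3)@(9, 7): e=[-5,9,2] → ·
  covered (1 px):
    · · · · · · · · · · · ·
    · · · · · · · · · · · ·
    · · · · █ · · · · · · ·
    · · · · · · · · · · · ·
T1:
  2·area = 8  (B↔C swapped to make it positive)
  edge (10, 0)→(24, 8): d=(14,8) inclusive
  edge (24, 8)→(16, 4): d=(-8,-4) inclusive
  edge (16, 4)→(10, 0): d=(-6,-4) inclusive
    (7,1)@(15, 3): e=[2,4,2] → █
    (8,1)@(17, 3): e=[-14,12,10] → ·
    (7,2)@(15, 5): e=[30,-12,-10] → ·
  covered (1 px):
    · · · · · · · · · · · ·
    · · · · · · · █ · · · ·
    · · · · · · · · · · · ·
    · · · · · · · · · · · ·
T2:
  2·area = 72
  edge (12, 0)→(22, 6): d=(10,6) inclusive
  edge (22, 6)→(0, 0): d=(-22,-6) inclusive
  edge (0, 0)→(12, 0): d=(12,0) inclusive
    (2,0)@(5, 1): e=[52,8,12] → █
    (3,0)@(7, 1): e=[40,20,12] → █
    (4,0)@(9, 1): e=[28,32,12] → █
    (5,0)@(11, 1): e=[16,44,12] → █
    (6,0)@(13, 1): e=[4,56,12] → █
    (7,0)@(15, 1): e=[-8,68,12] → ·
    (2,1)@(5, 3): e=[72,-36,36] → ·
    (3,1)@(7, 3): e=[60,-24,36] → ·
    (4,1)@(9, 3): e=[48,-12,36] → ·
    (5,1)@(11, 3): e=[36,0,36] → █  [on edge]
    (7,1)@(15, 3): e=[12,24,36] → █
    (8,1)@(17, 3): e=[0,36,36] → █  [on edge]
  covered (10 px):
    · · █ █ █ █ █ · · · · ·
    · · · · · █ █ █ █ · · ·
    · · · · · · · · · █ · ·
    · · · · · · · · · · · ·

Final: [[2,0],[3,0],[4,0],[5,0],[6,0],[5,1],[6,1],[7,1],[8,1],[9,2]]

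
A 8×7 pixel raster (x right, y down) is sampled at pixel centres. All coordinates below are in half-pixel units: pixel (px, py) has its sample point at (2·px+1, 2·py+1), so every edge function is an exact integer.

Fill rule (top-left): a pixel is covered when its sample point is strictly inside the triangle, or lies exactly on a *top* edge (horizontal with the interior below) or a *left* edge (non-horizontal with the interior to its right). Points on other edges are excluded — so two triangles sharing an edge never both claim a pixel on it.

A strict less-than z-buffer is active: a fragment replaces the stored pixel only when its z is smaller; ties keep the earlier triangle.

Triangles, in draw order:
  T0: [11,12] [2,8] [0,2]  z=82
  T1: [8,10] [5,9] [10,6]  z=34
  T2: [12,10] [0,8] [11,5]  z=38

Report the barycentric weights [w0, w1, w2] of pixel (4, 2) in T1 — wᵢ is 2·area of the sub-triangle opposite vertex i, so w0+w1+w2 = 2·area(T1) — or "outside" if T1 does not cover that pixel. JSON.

T0:
  2·area = 46
  edge (11, 12)→(2, 8): d=(-9,-4) top-left  bias=+0
  edge (2, 8)→(0, 2): d=(-2,-6) top-left  bias=+0
  edge (0, 2)→(11, 12): d=(11,10) right/bottom  bias=-1
    (0,1)@(1, 3): e=[41,4,1] → #
    (1,1)@(3, 3): e=[49,16,-19] → ·
    (0,2)@(1, 5): e=[23,0,23] → #  [on edge]
    (1,2)@(3, 5): e=[31,12,3] → #
    (2,2)@(5, 5): e=[39,24,-17] → ·
    (0,3)@(1, 7): e=[5,-4,45] → ·
    (1,3)@(3, 7): e=[13,8,25] → #
    (2,3)@(5, 7): e=[21,20,5] → #
    (3,3)@(7, 7): e=[29,32,-15] → ·
    (1,4)@(3, 9): e=[-5,4,47] → ·
    (2,4)@(5, 9): e=[3,16,27] → #
    (3,4)@(7, 9): e=[11,28,7] → #
    (1,5)@(3, 11): e=[-23,0,69] → ·  [on edge]
  covered (8 px):
    · · · · · · · ·
    # · · · · · · ·
    # # · · · · · ·
    · # # · · · · ·
    · · # # · · · ·
    · · · · # · · ·
    · · · · · · · ·
T1:
  2·area = 14
  edge (8, 10)→(5, 9): d=(-3,-1) top-left  bias=+0
  edge (5, 9)→(10, 6): d=(5,-3) top-left  bias=+0
  edge (10, 6)→(8, 10): d=(-2,4) right/bottom  bias=-1
    (7,1)@(15, 3): e=[28,0,-14] → ·  [on edge]
    (4,3)@(9, 7): e=[10,2,2] → #
    (5,3)@(11, 7): e=[12,8,-6] → ·
    (2,4)@(5, 9): e=[0,0,14] → #  [on edge]
    (3,4)@(7, 9): e=[2,6,6] → #
    (4,4)@(9, 9): e=[4,12,-2] → ·
    (2,5)@(5, 11): e=[-6,10,10] → ·
    (3,5)@(7, 11): e=[-4,16,2] → ·
    (5,5)@(11, 11): e=[0,28,-14] → ·  [on edge]
  covered (3 px):
    · · · · · · · ·
    · · · · · · · ·
    · · · · · · · ·
    · · · · # · · ·
    · · # # · · · ·
    · · · · · · · ·
    · · · · · · · ·
T2:
  2·area = 58
  edge (12, 10)→(0, 8): d=(-12,-2) top-left  bias=+0
  edge (0, 8)→(11, 5): d=(11,-3) top-left  bias=+0
  edge (11, 5)→(12, 10): d=(1,5) right/bottom  bias=-1
    (5,2)@(11, 5): e=[58,0,0] → ·  [on edge]
    (2,3)@(5, 7): e=[22,4,32] → #
    (3,3)@(7, 7): e=[26,10,22] → #
    (4,3)@(9, 7): e=[30,16,12] → #
    (5,3)@(11, 7): e=[34,22,2] → #
    (6,3)@(13, 7): e=[38,28,-8] → ·
    (2,4)@(5, 9): e=[-2,26,34] → ·
    (3,4)@(7, 9): e=[2,32,24] → #
    (6,4)@(13, 9): e=[14,50,-6] → ·
    (3,5)@(7, 11): e=[-22,54,26] → ·
    (4,5)@(9, 11): e=[-18,60,16] → ·
    (5,5)@(11, 11): e=[-14,66,6] → ·
  covered (7 px):
    · · · · · · · ·
    · · · · · · · ·
    · · · · · · · ·
    · · # # # # · ·
    · · · # # # · ·
    · · · · · · · ·
    · · · · · · · ·

Result: "outside"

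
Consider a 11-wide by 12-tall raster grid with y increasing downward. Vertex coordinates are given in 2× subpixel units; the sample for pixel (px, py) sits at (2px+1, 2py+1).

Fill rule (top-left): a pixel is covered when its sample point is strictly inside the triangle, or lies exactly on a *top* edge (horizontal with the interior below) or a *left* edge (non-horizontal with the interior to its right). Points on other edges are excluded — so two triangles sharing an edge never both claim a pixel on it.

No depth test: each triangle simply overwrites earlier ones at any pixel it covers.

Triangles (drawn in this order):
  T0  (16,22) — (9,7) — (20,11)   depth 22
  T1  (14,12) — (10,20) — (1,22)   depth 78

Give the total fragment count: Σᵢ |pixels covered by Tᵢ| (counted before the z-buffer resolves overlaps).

T0:
  2·area = 137
  edge (16, 22)→(9, 7): d=(-7,-15) top-left  bias=+0
  edge (9, 7)→(20, 11): d=(11,4) right/bottom  bias=-1
  edge (20, 11)→(16, 22): d=(-4,11) right/bottom  bias=-1
    (4,3)@(9, 7): e=[0,0,137] → ·  [on edge]
    (5,4)@(11, 9): e=[16,14,107] → █
    (6,4)@(13, 9): e=[46,6,85] → █
    (7,4)@(15, 9): e=[76,-2,63] → ·
    (5,5)@(11, 11): e=[2,36,99] → █
    (7,5)@(15, 11): e=[62,20,55] → █
    (8,5)@(17, 11): e=[92,12,33] → █
    (9,5)@(19, 11): e=[122,4,11] → █
    (10,5)@(21, 11): e=[152,-4,-11] → ·
    (5,6)@(11, 13): e=[-12,58,91] → ·
    (6,6)@(13, 13): e=[18,50,69] → █
    (10,6)@(21, 13): e=[138,18,-19] → ·
  covered (18 px):
    · · · · · · · · · · ·
    · · · · · · · · · · ·
    · · · · · · · · · · ·
    · · · · · · · · · · ·
    · · · · · █ █ · · · ·
    · · · · · █ █ █ █ █ ·
    · · · · · · █ █ █ █ ·
    · · · · · · █ █ █ · ·
    · · · · · · · █ █ · ·
    · · · · · · · █ █ · ·
    · · · · · · · · · · ·
    · · · · · · · · · · ·
T1:
  2·area = 64
  edge (14, 12)→(10, 20): d=(-4,8) right/bottom  bias=-1
  edge (10, 20)→(1, 22): d=(-9,2) right/bottom  bias=-1
  edge (1, 22)→(14, 12): d=(13,-10) top-left  bias=+0
    (6,6)@(13, 13): e=[4,57,3] → █
    (7,6)@(15, 13): e=[-12,53,23] → ·
    (5,7)@(11, 15): e=[12,43,9] → █
    (6,7)@(13, 15): e=[-4,39,29] → ·
    (4,8)@(9, 17): e=[20,29,15] → █
    (6,8)@(13, 17): e=[-12,21,55] → ·
    (2,9)@(5, 19): e=[44,19,1] → █
    (3,9)@(7, 19): e=[28,15,21] → █
    (5,9)@(11, 19): e=[-4,7,61] → ·
    (1,10)@(3, 21): e=[52,5,7] → █
    (3,10)@(7, 21): e=[20,-3,47] → ·
    (4,10)@(9, 21): e=[4,-7,67] → ·
  covered (9 px):
    · · · · · · · · · · ·
    · · · · · · · · · · ·
    · · · · · · · · · · ·
    · · · · · · · · · · ·
    · · · · · · · · · · ·
    · · · · · · · · · · ·
    · · · · · · █ · · · ·
    · · · · · █ · · · · ·
    · · · · █ █ · · · · ·
    · · █ █ █ · · · · · ·
    · █ █ · · · · · · · ·
    · · · · · · · · · · ·

Answer: 27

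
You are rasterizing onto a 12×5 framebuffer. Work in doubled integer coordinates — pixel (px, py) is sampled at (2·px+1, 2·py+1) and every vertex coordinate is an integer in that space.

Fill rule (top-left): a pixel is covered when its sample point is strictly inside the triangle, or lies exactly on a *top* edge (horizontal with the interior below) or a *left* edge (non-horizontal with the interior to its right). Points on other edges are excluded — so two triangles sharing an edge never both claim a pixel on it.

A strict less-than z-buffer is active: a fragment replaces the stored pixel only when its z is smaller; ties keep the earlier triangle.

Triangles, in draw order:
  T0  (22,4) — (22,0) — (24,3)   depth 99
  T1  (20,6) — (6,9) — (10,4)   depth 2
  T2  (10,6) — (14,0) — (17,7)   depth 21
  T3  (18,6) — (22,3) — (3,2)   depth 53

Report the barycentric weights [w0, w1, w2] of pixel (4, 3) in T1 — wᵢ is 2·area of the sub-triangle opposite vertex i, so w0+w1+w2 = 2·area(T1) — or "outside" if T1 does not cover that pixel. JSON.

T0:
  2·area = 8
  edge (22, 4)→(22, 0): d=(0,-4) top-left  bias=+0
  edge (22, 0)→(24, 3): d=(2,3) right/bottom  bias=-1
  edge (24, 3)→(22, 4): d=(-2,1) right/bottom  bias=-1
    (11,1)@(23, 3): e=[4,3,1] → #
    (11,2)@(23, 5): e=[4,7,-3] → ·
  covered (1 px):
    · · · · · · · · · · · ·
    · · · · · · · · · · · #
    · · · · · · · · · · · ·
    · · · · · · · · · · · ·
    · · · · · · · · · · · ·
T1:
  2·area = 58
  edge (20, 6)→(6, 9): d=(-14,3) right/bottom  bias=-1
  edge (6, 9)→(10, 4): d=(4,-5) top-left  bias=+0
  edge (10, 4)→(20, 6): d=(10,2) right/bottom  bias=-1
    (2,1)@(5, 3): e=[87,-29,0] → ·  [on edge]
    (5,2)@(11, 5): e=[41,9,8] → #
    (6,2)@(13, 5): e=[35,19,4] → #
    (7,2)@(15, 5): e=[29,29,0] → ·  [on edge]
    (4,3)@(9, 7): e=[19,7,32] → #
    (7,3)@(15, 7): e=[1,37,20] → #
    (8,3)@(17, 7): e=[-5,47,16] → ·
    (4,4)@(9, 9): e=[-9,15,52] → ·
    (5,4)@(11, 9): e=[-15,25,48] → ·
    (6,4)@(13, 9): e=[-21,35,44] → ·
    (7,4)@(15, 9): e=[-27,45,40] → ·
  covered (6 px):
    · · · · · · · · · · · ·
    · · · · · · · · · · · ·
    · · · · · # # · · · · ·
    · · · · # # # # · · · ·
    · · · · · · · · · · · ·
T2:
  2·area = 46
  edge (10, 6)→(14, 0): d=(4,-6) top-left  bias=+0
  edge (14, 0)→(17, 7): d=(3,7) right/bottom  bias=-1
  edge (17, 7)→(10, 6): d=(-7,-1) top-left  bias=+0
    (6,1)@(13, 3): e=[6,16,24] → #
    (7,1)@(15, 3): e=[18,2,26] → #
    (8,1)@(17, 3): e=[30,-12,28] → ·
    (1,2)@(3, 5): e=[-46,92,0] → ·  [on edge]
    (5,2)@(11, 5): e=[2,36,8] → #
    (8,2)@(17, 5): e=[38,-6,14] → ·
    (5,3)@(11, 7): e=[10,42,-6] → ·
    (6,3)@(13, 7): e=[22,28,-4] → ·
    (7,3)@(15, 7): e=[34,14,-2] → ·
    (8,3)@(17, 7): e=[46,0,0] → ·  [on edge]
  covered (5 px):
    · · · · · · · · · · · ·
    · · · · · · # # · · · ·
    · · · · · # # # · · · ·
    · · · · · · · · · · · ·
    · · · · · · · · · · · ·
T3:
  2·area = 61  (B↔C swapped to make it positive)
  edge (18, 6)→(3, 2): d=(-15,-4) top-left  bias=+0
  edge (3, 2)→(22, 3): d=(19,1) right/bottom  bias=-1
  edge (22, 3)→(18, 6): d=(-4,3) right/bottom  bias=-1
    (3,1)@(7, 3): e=[1,15,45] → #
    (4,1)@(9, 3): e=[9,13,39] → #
    (5,1)@(11, 3): e=[17,11,33] → #
    (6,1)@(13, 3): e=[25,9,27] → #
    (7,1)@(15, 3): e=[33,7,21] → #
    (8,1)@(17, 3): e=[41,5,15] → #
    (9,1)@(19, 3): e=[49,3,9] → #
    (10,1)@(21, 3): e=[57,1,3] → #
    (11,1)@(23, 3): e=[65,-1,-3] → ·
    (3,2)@(7, 5): e=[-29,53,37] → ·
    (4,2)@(9, 5): e=[-21,51,31] → ·
    (5,2)@(11, 5): e=[-13,49,25] → ·
  covered (11 px):
    · · · · · · · · · · · ·
    · · · # # # # # # # # ·
    · · · · · · · # # # · ·
    · · · · · · · · · · · ·
    · · · · · · · · · · · ·

Result: [7,32,19]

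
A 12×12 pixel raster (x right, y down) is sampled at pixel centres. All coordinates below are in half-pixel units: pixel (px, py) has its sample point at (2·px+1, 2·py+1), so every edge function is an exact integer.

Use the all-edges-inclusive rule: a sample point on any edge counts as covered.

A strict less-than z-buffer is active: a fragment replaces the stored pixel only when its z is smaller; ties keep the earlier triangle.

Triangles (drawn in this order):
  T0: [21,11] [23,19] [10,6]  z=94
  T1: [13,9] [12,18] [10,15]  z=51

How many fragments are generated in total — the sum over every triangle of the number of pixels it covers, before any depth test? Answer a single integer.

T0:
  2·area = 78
  edge (21, 11)→(23, 19): d=(2,8) inclusive
  edge (23, 19)→(10, 6): d=(-13,-13) inclusive
  edge (10, 6)→(21, 11): d=(11,5) inclusive
    (2,0)@(5, 1): e=[108,0,-30] → .  [on edge]
    (3,1)@(7, 3): e=[96,0,-18] → .  [on edge]
    (9,1)@(19, 3): e=[0,156,-78] → .  [on edge]
    (4,2)@(9, 5): e=[84,0,-6] → .  [on edge]
    (5,3)@(11, 7): e=[72,0,6] → X  [on edge]
    (6,3)@(13, 7): e=[56,26,-4] → .
    (5,4)@(11, 9): e=[76,-26,28] → .
    (6,4)@(13, 9): e=[60,0,18] → X  [on edge]
    (7,4)@(15, 9): e=[44,26,8] → X
    (8,4)@(17, 9): e=[28,52,-2] → .
    (6,5)@(13, 11): e=[64,-26,40] → .
    (7,5)@(15, 11): e=[48,0,30] → X  [on edge]
    (10,5)@(21, 11): e=[0,78,0] → X  [on edge]
    (8,6)@(17, 13): e=[36,0,42] → X  [on edge]
    (9,7)@(19, 15): e=[24,0,54] → X  [on edge]
    (10,8)@(21, 17): e=[12,0,66] → X  [on edge]
    (11,9)@(23, 19): e=[0,0,78] → X  [on edge]
  covered (14 px):
    . . . . . . . . . . . .
    . . . . . . . . . . . .
    . . . . . . . . . . . .
    . . . . . X . . . . . .
    . . . . . . X X . . . .
    . . . . . . . X X X X .
    . . . . . . . . X X X .
    . . . . . . . . . X X .
    . . . . . . . . . . X .
    . . . . . . . . . . . X
    . . . . . . . . . . . .
    . . . . . . . . . . . .
T1:
  2·area = 21
  edge (13, 9)→(12, 18): d=(-1,9) inclusive
  edge (12, 18)→(10, 15): d=(-2,-3) inclusive
  edge (10, 15)→(13, 9): d=(3,-6) inclusive
    (8,0)@(17, 1): e=[-28,49,0] → .  [on edge]
    (7,2)@(15, 5): e=[-14,35,0] → .  [on edge]
    (6,4)@(13, 9): e=[0,21,0] → X  [on edge]
    (7,4)@(15, 9): e=[-18,27,12] → .
    (6,5)@(13, 11): e=[-2,17,6] → .
    (5,6)@(11, 13): e=[14,7,0] → X  [on edge]
    (6,6)@(13, 13): e=[-4,13,12] → .
    (5,7)@(11, 15): e=[12,3,6] → X
    (6,7)@(13, 15): e=[-6,9,18] → .
    (4,8)@(9, 17): e=[28,-7,0] → .  [on edge]
    (5,8)@(11, 17): e=[10,-1,12] → .
    (3,10)@(7, 21): e=[42,-21,0] → .  [on edge]
  covered (3 px):
    . . . . . . . . . . . .
    . . . . . . . . . . . .
    . . . . . . . . . . . .
    . . . . . . . . . . . .
    . . . . . . X . . . . .
    . . . . . . . . . . . .
    . . . . . X . . . . . .
    . . . . . X . . . . . .
    . . . . . . . . . . . .
    . . . . . . . . . . . .
    . . . . . . . . . . . .
    . . . . . . . . . . . .

Answer: 17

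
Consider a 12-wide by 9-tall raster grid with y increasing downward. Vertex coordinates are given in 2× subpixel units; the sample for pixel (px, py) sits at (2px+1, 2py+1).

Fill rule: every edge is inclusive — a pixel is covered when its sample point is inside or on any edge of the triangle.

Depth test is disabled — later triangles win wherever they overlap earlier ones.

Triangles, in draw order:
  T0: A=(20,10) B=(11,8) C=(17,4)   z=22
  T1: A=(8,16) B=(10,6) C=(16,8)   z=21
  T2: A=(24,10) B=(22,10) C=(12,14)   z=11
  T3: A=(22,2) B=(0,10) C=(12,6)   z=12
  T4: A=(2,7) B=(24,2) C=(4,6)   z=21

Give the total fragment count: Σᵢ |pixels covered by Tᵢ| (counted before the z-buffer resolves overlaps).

T0:
  2·area = 48
  edge (20, 10)→(11, 8): d=(-9,-2) inclusive
  edge (11, 8)→(17, 4): d=(6,-4) inclusive
  edge (17, 4)→(20, 10): d=(3,6) inclusive
    (8,2)@(17, 5): e=[39,6,3] → █
    (9,2)@(19, 5): e=[43,14,-9] → ·
    (6,3)@(13, 7): e=[13,2,33] → █
    (7,3)@(15, 7): e=[17,10,21] → █
    (9,3)@(19, 7): e=[25,26,-3] → ·
    (6,4)@(13, 9): e=[-5,14,39] → ·
    (7,4)@(15, 9): e=[-1,22,27] → ·
    (8,4)@(17, 9): e=[3,30,15] → █
    (9,4)@(19, 9): e=[7,38,3] → █
    (10,4)@(21, 9): e=[11,46,-9] → ·
    (8,5)@(17, 11): e=[-15,42,21] → ·
    (9,5)@(19, 11): e=[-11,50,9] → ·
  covered (6 px):
    · · · · · · · · · · · ·
    · · · · · · · · · · · ·
    · · · · · · · · █ · · ·
    · · · · · · █ █ █ · · ·
    · · · · · · · · █ █ · ·
    · · · · · · · · · · · ·
    · · · · · · · · · · · ·
    · · · · · · · · · · · ·
    · · · · · · · · · · · ·
T1:
  2·area = 64
  edge (8, 16)→(10, 6): d=(2,-10) inclusive
  edge (10, 6)→(16, 8): d=(6,2) inclusive
  edge (16, 8)→(8, 16): d=(-8,8) inclusive
    (5,0)@(11, 1): e=[0,-32,96] → ·  [on edge]
    (11,0)@(23, 1): e=[120,-56,0] → ·  [on edge]
    (0,1)@(1, 3): e=[-96,0,160] → ·  [on edge]
    (10,1)@(21, 3): e=[104,-40,0] → ·  [on edge]
    (3,2)@(7, 5): e=[-32,0,96] → ·  [on edge]
    (9,2)@(19, 5): e=[88,-24,0] → ·  [on edge]
    (5,3)@(11, 7): e=[12,4,48] → █
    (6,3)@(13, 7): e=[32,0,32] → █  [on edge]
    (7,3)@(15, 7): e=[52,-4,16] → ·
    (8,3)@(17, 7): e=[72,-8,0] → ·  [on edge]
    (5,4)@(11, 9): e=[16,16,32] → █
    (7,4)@(15, 9): e=[56,8,0] → █  [on edge]
    (9,4)@(19, 9): e=[96,0,-32] → ·  [on edge]
    (4,5)@(9, 11): e=[0,32,32] → █  [on edge]
    (6,5)@(13, 11): e=[40,24,0] → █  [on edge]
    (5,6)@(11, 13): e=[24,40,0] → █  [on edge]
    (4,7)@(9, 15): e=[8,56,0] → █  [on edge]
    (3,8)@(7, 17): e=[-8,72,0] → ·  [on edge]
  covered (11 px):
    · · · · · · · · · · · ·
    · · · · · · · · · · · ·
    · · · · · · · · · · · ·
    · · · · · █ █ · · · · ·
    · · · · · █ █ █ · · · ·
    · · · · █ █ █ · · · · ·
    · · · · █ █ · · · · · ·
    · · · · █ · · · · · · ·
    · · · · · · · · · · · ·
T2:
  2·area = 8  (B↔C swapped to make it positive)
  edge (24, 10)→(12, 14): d=(-12,4) inclusive
  edge (12, 14)→(22, 10): d=(10,-4) inclusive
  edge (22, 10)→(24, 10): d=(2,0) inclusive
    (10,5)@(21, 11): e=[0,6,2] → █  [on edge]
    (11,5)@(23, 11): e=[-8,14,2] → ·
    (7,6)@(15, 13): e=[0,2,6] → █  [on edge]
    (8,6)@(17, 13): e=[-8,10,6] → ·
    (10,6)@(21, 13): e=[-24,26,6] → ·
    (4,7)@(9, 15): e=[0,-2,10] → ·  [on edge]
    (7,7)@(15, 15): e=[-24,22,10] → ·
    (1,8)@(3, 17): e=[0,-6,14] → ·  [on edge]
  covered (2 px):
    · · · · · · · · · · · ·
    · · · · · · · · · · · ·
    · · · · · · · · · · · ·
    · · · · · · · · · · · ·
    · · · · · · · · · · · ·
    · · · · · · · · · · █ ·
    · · · · · · · █ · · · ·
    · · · · · · · · · · · ·
    · · · · · · · · · · · ·
T3:
  2·area = 8  (B↔C swapped to make it positive)
  edge (22, 2)→(12, 6): d=(-10,4) inclusive
  edge (12, 6)→(0, 10): d=(-12,4) inclusive
  edge (0, 10)→(22, 2): d=(22,-8) inclusive
    (10,1)@(21, 3): e=[-6,0,14] → ·  [on edge]
    (7,2)@(15, 5): e=[-2,0,10] → ·  [on edge]
    (4,3)@(9, 7): e=[2,0,6] → █  [on edge]
    (5,3)@(11, 7): e=[-6,-8,22] → ·
    (1,4)@(3, 9): e=[6,0,2] → █  [on edge]
    (2,4)@(5, 9): e=[-2,-8,18] → ·
    (4,4)@(9, 9): e=[-18,-24,50] → ·
    (1,5)@(3, 11): e=[-14,-24,46] → ·
  covered (2 px):
    · · · · · · · · · · · ·
    · · · · · · · · · · · ·
    · · · · · · · · · · · ·
    · · · · █ · · · · · · ·
    · █ · · · · · · · · · ·
    · · · · · · · · · · · ·
    · · · · · · · · · · · ·
    · · · · · · · · · · · ·
    · · · · · · · · · · · ·
T4:
  2·area = 12  (B↔C swapped to make it positive)
  edge (2, 7)→(4, 6): d=(2,-1) inclusive
  edge (4, 6)→(24, 2): d=(20,-4) inclusive
  edge (24, 2)→(2, 7): d=(-22,5) inclusive
    (9,1)@(19, 3): e=[9,0,3] → █  [on edge]
    (10,1)@(21, 3): e=[11,8,-7] → ·
    (4,2)@(9, 5): e=[3,0,9] → █  [on edge]
    (5,2)@(11, 5): e=[5,8,-1] → ·
    (9,2)@(19, 5): e=[13,40,-41] → ·
    (4,3)@(9, 7): e=[7,40,-35] → ·
  covered (2 px):
    · · · · · · · · · · · ·
    · · · · · · · · · █ · ·
    · · · · █ · · · · · · ·
    · · · · · · · · · · · ·
    · · · · · · · · · · · ·
    · · · · · · · · · · · ·
    · · · · · · · · · · · ·
    · · · · · · · · · · · ·
    · · · · · · · · · · · ·

Result: 23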